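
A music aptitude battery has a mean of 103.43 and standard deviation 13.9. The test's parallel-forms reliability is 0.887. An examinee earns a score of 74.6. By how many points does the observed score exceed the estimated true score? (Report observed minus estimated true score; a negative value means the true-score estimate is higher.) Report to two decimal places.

T̂ = ρX + (1 − ρ)μ
  = 0.887 × 74.6 + 0.113 × 103.43
  = 66.1702 + 11.68759
  = 77.8578
  ≈ 77.858
X − T̂ = 74.6 − 77.858 = -3.258 → -3.26

-3.26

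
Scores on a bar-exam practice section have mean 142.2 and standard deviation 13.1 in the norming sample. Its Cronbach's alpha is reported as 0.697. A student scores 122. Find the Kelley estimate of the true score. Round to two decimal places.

T̂ = ρX + (1 − ρ)μ
  = 0.697 × 122 + 0.303 × 142.2
  = 85.034 + 43.0866
  = 128.121
  ≈ 128.12

128.12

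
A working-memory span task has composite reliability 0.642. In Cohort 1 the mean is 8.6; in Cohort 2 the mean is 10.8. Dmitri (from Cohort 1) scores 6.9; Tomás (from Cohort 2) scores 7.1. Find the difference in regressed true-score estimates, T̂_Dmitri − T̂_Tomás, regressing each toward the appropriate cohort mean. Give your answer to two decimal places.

-0.92

T̂_Dmitri = 0.642(6.9) + 0.358(8.6) = 7.5086
T̂_Tomás = 0.642(7.1) + 0.358(10.8) = 8.4246
Difference = 7.5086 − 8.4246 = -0.9160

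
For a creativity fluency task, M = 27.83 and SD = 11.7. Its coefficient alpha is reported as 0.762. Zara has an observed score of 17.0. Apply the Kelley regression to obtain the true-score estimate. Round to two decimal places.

19.58

T̂ = ρX + (1 − ρ)μ
  = 0.762 × 17.0 + 0.238 × 27.83
  = 12.9540 + 6.62354
  = 19.578
  ≈ 19.58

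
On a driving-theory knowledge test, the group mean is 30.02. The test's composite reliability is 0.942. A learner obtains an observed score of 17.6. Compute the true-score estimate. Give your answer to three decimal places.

T̂ = 0.942(17.6) + 0.058(30.02) = 16.5792 + 1.74116 = 18.3204 → 18.320

18.320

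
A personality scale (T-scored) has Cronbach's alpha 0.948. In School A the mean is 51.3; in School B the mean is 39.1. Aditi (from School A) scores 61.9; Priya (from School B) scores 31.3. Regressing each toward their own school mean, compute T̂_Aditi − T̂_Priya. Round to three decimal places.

29.643

T̂_Aditi = 0.948(61.9) + 0.052(51.3) = 61.34880
T̂_Priya = 0.948(31.3) + 0.052(39.1) = 31.70560
Difference = 61.34880 − 31.70560 = 29.64320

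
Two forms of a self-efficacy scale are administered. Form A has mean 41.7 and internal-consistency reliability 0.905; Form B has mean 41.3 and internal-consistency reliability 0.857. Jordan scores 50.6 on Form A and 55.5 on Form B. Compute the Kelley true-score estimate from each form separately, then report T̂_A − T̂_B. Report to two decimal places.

T̂_A = 0.905(50.6) + 0.095(41.7) = 49.7545
T̂_B = 0.857(55.5) + 0.143(41.3) = 53.4694
T̂_A − T̂_B = -3.7149

-3.71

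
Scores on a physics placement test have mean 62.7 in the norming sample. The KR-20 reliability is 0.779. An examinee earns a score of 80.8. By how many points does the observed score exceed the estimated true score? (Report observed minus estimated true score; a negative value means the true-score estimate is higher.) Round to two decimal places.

T̂ = ρX + (1 − ρ)μ
  = 0.779 × 80.8 + 0.221 × 62.7
  = 62.9432 + 13.8567
  = 76.7999
  ≈ 76.800
X − T̂ = 80.8 − 76.800 = 4.000 → 4.00

4.00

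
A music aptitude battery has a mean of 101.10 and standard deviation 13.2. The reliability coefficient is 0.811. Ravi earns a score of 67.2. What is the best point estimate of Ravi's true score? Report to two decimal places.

73.61

T̂ = 0.811(67.2) + 0.189(101.10) = 54.4992 + 19.10790 = 73.607 → 73.61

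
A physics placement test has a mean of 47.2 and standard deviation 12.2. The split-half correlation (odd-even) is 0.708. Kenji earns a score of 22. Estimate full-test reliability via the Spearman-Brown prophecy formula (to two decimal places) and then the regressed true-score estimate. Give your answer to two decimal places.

Spearman-Brown: ρ = 2r/(1 + r) = 2(0.708)/(1 + 0.708) = 1.4160/1.708 = 0.8290 → 0.83
T̂ = ρX + (1 − ρ)μ
  = 0.83 × 22 + 0.17 × 47.2
  = 18.26 + 8.024
  = 26.284
  ≈ 26.28

26.28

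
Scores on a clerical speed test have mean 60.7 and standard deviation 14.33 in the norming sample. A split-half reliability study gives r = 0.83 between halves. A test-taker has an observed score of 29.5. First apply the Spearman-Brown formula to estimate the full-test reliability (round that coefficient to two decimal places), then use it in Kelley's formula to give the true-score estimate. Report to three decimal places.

32.308

Spearman-Brown: ρ = 2r/(1 + r) = 2(0.83)/(1 + 0.83) = 1.660/1.83 = 0.9071 → 0.91
T̂ = ρX + (1 − ρ)μ
  = 0.91 × 29.5 + 0.09 × 60.7
  = 26.845 + 5.463
  = 32.3080
  ≈ 32.308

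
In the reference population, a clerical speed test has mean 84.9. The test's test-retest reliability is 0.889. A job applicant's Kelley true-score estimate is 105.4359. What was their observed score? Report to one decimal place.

T̂ = ρX + (1 − ρ)μ  ⇒  X = (T̂ − (1 − ρ)μ) / ρ
X = (105.4359 − 0.111 × 84.9) / 0.889 = (105.4359 − 9.4239) / 0.889 = 96.0120 / 0.889 = 108.000

108.0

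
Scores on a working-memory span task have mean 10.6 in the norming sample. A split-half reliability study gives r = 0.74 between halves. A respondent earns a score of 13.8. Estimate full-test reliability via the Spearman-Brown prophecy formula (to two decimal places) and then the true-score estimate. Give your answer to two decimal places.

13.32

Spearman-Brown: ρ = 2r/(1 + r) = 2(0.74)/(1 + 0.74) = 1.480/1.74 = 0.8506 → 0.85
T̂ = ρX + (1 − ρ)μ
  = 0.85 × 13.8 + 0.15 × 10.6
  = 11.730 + 1.590
  = 13.320
  ≈ 13.32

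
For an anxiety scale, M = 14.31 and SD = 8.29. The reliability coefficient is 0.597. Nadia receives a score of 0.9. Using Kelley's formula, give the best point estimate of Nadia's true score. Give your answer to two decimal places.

Kelley's formula gives T̂ = 0.597·0.9 + 0.403·14.31 = 0.5373 + 5.76693 = 6.304.

6.30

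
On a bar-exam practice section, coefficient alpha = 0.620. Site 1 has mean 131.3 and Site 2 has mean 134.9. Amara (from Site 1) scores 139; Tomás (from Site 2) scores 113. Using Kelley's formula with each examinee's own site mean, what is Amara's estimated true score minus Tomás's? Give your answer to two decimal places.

14.75

T̂_Amara = 0.620(139) + 0.380(131.3) = 136.0740
T̂_Tomás = 0.620(113) + 0.380(134.9) = 121.3220
Difference = 136.0740 − 121.3220 = 14.7520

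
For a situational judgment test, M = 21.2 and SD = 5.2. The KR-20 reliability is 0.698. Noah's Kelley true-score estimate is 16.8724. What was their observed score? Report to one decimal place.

15.0

T̂ = ρX + (1 − ρ)μ  ⇒  X = (T̂ − (1 − ρ)μ) / ρ
X = (16.8724 − 0.302 × 21.2) / 0.698 = (16.8724 − 6.4024) / 0.698 = 10.4700 / 0.698 = 15.000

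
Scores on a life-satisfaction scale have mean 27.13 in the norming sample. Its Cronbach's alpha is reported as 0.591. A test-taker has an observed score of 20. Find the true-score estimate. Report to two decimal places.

22.92

T̂ = ρX + (1 − ρ)μ
  = 0.591 × 20 + 0.409 × 27.13
  = 11.820 + 11.09617
  = 22.916
  ≈ 22.92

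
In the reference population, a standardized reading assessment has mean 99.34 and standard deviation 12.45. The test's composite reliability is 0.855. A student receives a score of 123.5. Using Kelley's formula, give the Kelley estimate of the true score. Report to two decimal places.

Kelley's formula gives T̂ = 0.855·123.5 + 0.145·99.34 = 105.5925 + 14.40430 = 119.997.

120.00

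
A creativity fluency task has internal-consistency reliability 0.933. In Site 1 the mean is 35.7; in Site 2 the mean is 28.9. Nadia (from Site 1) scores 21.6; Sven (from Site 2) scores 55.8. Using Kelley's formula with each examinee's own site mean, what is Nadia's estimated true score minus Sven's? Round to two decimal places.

-31.45

T̂_Nadia = 0.933(21.6) + 0.067(35.7) = 22.5447
T̂_Sven = 0.933(55.8) + 0.067(28.9) = 53.9977
Difference = 22.5447 − 53.9977 = -31.4530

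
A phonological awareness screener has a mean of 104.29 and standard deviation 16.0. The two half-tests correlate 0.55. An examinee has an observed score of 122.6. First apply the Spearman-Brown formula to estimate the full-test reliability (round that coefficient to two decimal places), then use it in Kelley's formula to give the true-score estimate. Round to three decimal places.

Spearman-Brown: ρ = 2r/(1 + r) = 2(0.55)/(1 + 0.55) = 1.100/1.55 = 0.7097 → 0.71
T̂ = ρX + (1 − ρ)μ
  = 0.71 × 122.6 + 0.29 × 104.29
  = 87.046 + 30.2441
  = 117.2901
  ≈ 117.290

117.290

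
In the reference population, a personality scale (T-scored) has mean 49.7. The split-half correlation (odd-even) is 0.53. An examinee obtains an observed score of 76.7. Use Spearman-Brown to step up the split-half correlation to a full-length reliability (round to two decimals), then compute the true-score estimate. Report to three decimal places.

Spearman-Brown: ρ = 2r/(1 + r) = 2(0.53)/(1 + 0.53) = 1.060/1.53 = 0.6928 → 0.69
Regress the observed score toward the mean by the unreliability: T̂ = 0.69·76.7 + 0.31·49.7 = 52.923 + 15.407 = 68.3300.

68.330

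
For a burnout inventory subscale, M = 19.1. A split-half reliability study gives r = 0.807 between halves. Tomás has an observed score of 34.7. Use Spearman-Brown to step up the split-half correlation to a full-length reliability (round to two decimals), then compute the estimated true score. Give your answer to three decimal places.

32.984

Spearman-Brown: ρ = 2r/(1 + r) = 2(0.807)/(1 + 0.807) = 1.6140/1.807 = 0.8932 → 0.89
T̂ = ρX + (1 − ρ)μ
  = 0.89 × 34.7 + 0.11 × 19.1
  = 30.883 + 2.101
  = 32.9840
  ≈ 32.984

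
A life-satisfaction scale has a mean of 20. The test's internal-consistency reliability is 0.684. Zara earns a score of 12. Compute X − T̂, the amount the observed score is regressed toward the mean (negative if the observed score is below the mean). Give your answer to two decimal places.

Regress the observed score toward the mean by the unreliability: T̂ = 0.684·12 + 0.316·20 = 8.208 + 6.320 = 14.5280.
X − T̂ = 12 − 14.528 = -2.528 → -2.53

-2.53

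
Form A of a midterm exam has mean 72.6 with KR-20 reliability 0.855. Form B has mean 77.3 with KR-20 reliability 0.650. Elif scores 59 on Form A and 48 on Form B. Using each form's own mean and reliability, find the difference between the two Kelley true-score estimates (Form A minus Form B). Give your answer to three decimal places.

2.717

T̂_A = 0.855(59) + 0.145(72.6) = 60.97200
T̂_B = 0.650(48) + 0.350(77.3) = 58.25500
T̂_A − T̂_B = 2.71700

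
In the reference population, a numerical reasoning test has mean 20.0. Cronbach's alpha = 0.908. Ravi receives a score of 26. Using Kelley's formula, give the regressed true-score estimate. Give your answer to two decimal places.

25.45

T̂ = ρX + (1 − ρ)μ
  = 0.908 × 26 + 0.092 × 20.0
  = 23.608 + 1.8400
  = 25.448
  ≈ 25.45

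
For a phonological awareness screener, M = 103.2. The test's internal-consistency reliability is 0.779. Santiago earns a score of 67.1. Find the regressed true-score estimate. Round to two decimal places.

T̂ = ρX + (1 − ρ)μ
  = 0.779 × 67.1 + 0.221 × 103.2
  = 52.2709 + 22.8072
  = 75.078
  ≈ 75.08

75.08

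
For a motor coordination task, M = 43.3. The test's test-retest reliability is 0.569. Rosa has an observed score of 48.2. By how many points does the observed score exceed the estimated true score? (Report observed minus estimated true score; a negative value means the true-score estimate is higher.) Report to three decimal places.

Weight the observed score by reliability and the mean by (1 − reliability): T̂ = 0.569·48.2 + 0.431·43.3 = 27.4258 + 18.6623 = 46.08810.
X − T̂ = 48.2 − 46.0881 = 2.1119 → 2.112

2.112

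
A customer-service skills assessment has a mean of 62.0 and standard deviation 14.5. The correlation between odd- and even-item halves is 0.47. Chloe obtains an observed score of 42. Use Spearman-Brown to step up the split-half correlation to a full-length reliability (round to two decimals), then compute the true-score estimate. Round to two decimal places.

Spearman-Brown: ρ = 2r/(1 + r) = 2(0.47)/(1 + 0.47) = 0.940/1.47 = 0.6395 → 0.64
T̂ = 0.64(42) + 0.36(62.0) = 26.88 + 22.320 = 49.200 → 49.20

49.20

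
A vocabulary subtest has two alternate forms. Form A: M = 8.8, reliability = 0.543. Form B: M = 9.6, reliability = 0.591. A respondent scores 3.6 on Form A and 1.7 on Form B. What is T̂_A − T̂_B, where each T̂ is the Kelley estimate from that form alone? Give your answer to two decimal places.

T̂_A = 0.543(3.6) + 0.457(8.8) = 5.9764
T̂_B = 0.591(1.7) + 0.409(9.6) = 4.9311
T̂_A − T̂_B = 1.0453

1.05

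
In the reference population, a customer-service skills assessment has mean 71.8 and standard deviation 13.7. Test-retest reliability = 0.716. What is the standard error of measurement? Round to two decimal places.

SEM = SD · √(1 − ρ) = 13.7 × √0.284 = 13.7 × 0.5329 = 7.301

7.30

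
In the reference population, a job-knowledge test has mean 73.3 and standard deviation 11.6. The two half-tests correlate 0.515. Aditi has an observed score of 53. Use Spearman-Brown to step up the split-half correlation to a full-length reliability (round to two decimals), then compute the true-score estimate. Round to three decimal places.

Spearman-Brown: ρ = 2r/(1 + r) = 2(0.515)/(1 + 0.515) = 1.0300/1.515 = 0.6799 → 0.68
Kelley's formula gives T̂ = 0.68·53 + 0.32·73.3 = 36.04 + 23.456 = 59.4960.

59.496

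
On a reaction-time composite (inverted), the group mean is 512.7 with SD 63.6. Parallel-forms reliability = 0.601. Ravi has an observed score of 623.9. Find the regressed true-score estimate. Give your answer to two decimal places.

Regress the observed score toward the mean by the unreliability: T̂ = 0.601·623.9 + 0.399·512.7 = 374.9639 + 204.5673 = 579.531.

579.53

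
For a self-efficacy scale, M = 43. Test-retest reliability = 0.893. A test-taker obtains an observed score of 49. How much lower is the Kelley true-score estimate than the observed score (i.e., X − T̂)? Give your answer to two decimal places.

0.64

T̂ = ρX + (1 − ρ)μ
  = 0.893 × 49 + 0.107 × 43
  = 43.757 + 4.601
  = 48.3580
  ≈ 48.358
X − T̂ = 49 − 48.358 = 0.642 → 0.64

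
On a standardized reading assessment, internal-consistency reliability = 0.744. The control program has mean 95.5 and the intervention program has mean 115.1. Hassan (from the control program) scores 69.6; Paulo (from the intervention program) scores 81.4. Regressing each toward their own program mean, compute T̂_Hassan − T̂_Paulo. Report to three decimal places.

-13.797

T̂_Hassan = 0.744(69.6) + 0.256(95.5) = 76.23040
T̂_Paulo = 0.744(81.4) + 0.256(115.1) = 90.02720
Difference = 76.23040 − 90.02720 = -13.79680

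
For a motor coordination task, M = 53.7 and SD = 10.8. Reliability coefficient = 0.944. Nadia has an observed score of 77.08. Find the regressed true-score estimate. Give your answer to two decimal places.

Kelley's formula gives T̂ = 0.944·77.08 + 0.056·53.7 = 72.76352 + 3.0072 = 75.771.

75.77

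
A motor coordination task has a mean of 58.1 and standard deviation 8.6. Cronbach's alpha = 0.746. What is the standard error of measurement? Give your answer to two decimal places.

4.33

SEM = SD · √(1 − ρ) = 8.6 × √0.254 = 8.6 × 0.5040 = 4.334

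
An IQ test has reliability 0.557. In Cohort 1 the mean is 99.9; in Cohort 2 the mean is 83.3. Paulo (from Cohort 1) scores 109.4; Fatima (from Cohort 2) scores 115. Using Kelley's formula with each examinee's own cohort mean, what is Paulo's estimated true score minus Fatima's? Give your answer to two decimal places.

4.23

T̂_Paulo = 0.557(109.4) + 0.443(99.9) = 105.1915
T̂_Fatima = 0.557(115) + 0.443(83.3) = 100.9569
Difference = 105.1915 − 100.9569 = 4.2346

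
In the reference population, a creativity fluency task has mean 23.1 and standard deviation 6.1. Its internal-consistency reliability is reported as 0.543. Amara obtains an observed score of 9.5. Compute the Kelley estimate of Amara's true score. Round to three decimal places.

Kelley's formula gives T̂ = 0.543·9.5 + 0.457·23.1 = 5.1585 + 10.5567 = 15.7152.

15.715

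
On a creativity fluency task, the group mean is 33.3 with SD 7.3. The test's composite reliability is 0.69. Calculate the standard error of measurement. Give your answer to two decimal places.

SEM = SD · √(1 − ρ) = 7.3 × √0.31 = 7.3 × 0.5568 = 4.064

4.06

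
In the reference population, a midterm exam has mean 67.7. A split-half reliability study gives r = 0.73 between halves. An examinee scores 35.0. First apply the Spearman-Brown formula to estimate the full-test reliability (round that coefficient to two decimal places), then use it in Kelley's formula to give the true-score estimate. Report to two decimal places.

40.23

Spearman-Brown: ρ = 2r/(1 + r) = 2(0.73)/(1 + 0.73) = 1.460/1.73 = 0.8439 → 0.84
T̂ = ρX + (1 − ρ)μ
  = 0.84 × 35.0 + 0.16 × 67.7
  = 29.400 + 10.832
  = 40.232
  ≈ 40.23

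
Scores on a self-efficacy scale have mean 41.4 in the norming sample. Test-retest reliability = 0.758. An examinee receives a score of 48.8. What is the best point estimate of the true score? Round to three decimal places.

47.009

Weight the observed score by reliability and the mean by (1 − reliability): T̂ = 0.758·48.8 + 0.242·41.4 = 36.9904 + 10.0188 = 47.0092.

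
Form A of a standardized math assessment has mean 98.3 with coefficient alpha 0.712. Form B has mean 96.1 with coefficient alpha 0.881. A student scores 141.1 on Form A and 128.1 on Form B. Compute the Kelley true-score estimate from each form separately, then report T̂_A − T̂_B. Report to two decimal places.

4.48

T̂_A = 0.712(141.1) + 0.288(98.3) = 128.7736
T̂_B = 0.881(128.1) + 0.119(96.1) = 124.2920
T̂_A − T̂_B = 4.4816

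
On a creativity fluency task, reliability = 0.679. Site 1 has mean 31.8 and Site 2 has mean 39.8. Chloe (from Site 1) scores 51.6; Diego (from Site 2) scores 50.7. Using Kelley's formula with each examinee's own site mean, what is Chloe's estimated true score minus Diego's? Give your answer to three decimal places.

-1.957

T̂_Chloe = 0.679(51.6) + 0.321(31.8) = 45.24420
T̂_Diego = 0.679(50.7) + 0.321(39.8) = 47.20110
Difference = 45.24420 − 47.20110 = -1.95690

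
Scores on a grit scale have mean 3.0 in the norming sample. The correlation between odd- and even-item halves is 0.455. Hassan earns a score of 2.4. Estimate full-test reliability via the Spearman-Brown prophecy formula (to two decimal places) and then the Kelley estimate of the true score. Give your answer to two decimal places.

2.62

Spearman-Brown: ρ = 2r/(1 + r) = 2(0.455)/(1 + 0.455) = 0.9100/1.455 = 0.6254 → 0.63
Kelley's formula gives T̂ = 0.63·2.4 + 0.37·3.0 = 1.512 + 1.110 = 2.622.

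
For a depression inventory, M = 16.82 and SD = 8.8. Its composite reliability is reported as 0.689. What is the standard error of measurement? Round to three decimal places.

4.908

SEM = SD · √(1 − ρ) = 8.8 × √0.311 = 8.8 × 0.5577 = 4.9075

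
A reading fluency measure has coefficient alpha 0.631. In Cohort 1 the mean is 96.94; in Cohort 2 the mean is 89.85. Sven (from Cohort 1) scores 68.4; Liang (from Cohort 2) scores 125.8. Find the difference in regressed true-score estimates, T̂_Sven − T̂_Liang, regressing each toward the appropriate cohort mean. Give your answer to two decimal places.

T̂_Sven = 0.631(68.4) + 0.369(96.94) = 78.9313
T̂_Liang = 0.631(125.8) + 0.369(89.85) = 112.5344
Difference = 78.9313 − 112.5344 = -33.6032

-33.60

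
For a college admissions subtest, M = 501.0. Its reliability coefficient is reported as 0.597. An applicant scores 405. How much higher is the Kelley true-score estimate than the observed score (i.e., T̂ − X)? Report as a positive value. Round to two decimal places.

38.69

T̂ = 0.597(405) + 0.403(501.0) = 241.785 + 201.9030 = 443.6880 → 443.688
T̂ − X = 443.688 − 405 = 38.688 → 38.69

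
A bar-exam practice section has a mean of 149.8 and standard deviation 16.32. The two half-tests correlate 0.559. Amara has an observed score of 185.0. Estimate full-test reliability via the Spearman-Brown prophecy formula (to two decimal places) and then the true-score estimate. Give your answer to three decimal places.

175.144

Spearman-Brown: ρ = 2r/(1 + r) = 2(0.559)/(1 + 0.559) = 1.1180/1.559 = 0.7171 → 0.72
T̂ = ρX + (1 − ρ)μ
  = 0.72 × 185.0 + 0.28 × 149.8
  = 133.200 + 41.944
  = 175.1440
  ≈ 175.144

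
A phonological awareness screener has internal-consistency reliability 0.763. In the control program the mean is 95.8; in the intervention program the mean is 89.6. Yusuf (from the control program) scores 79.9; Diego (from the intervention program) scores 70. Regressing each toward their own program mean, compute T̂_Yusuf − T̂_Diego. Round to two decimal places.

T̂_Yusuf = 0.763(79.9) + 0.237(95.8) = 83.6683
T̂_Diego = 0.763(70) + 0.237(89.6) = 74.6452
Difference = 83.6683 − 74.6452 = 9.0231

9.02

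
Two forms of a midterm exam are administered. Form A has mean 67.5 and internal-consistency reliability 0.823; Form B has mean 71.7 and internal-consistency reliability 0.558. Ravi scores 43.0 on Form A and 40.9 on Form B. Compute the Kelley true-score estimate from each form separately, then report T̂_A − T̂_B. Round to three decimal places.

-7.177

T̂_A = 0.823(43.0) + 0.177(67.5) = 47.33650
T̂_B = 0.558(40.9) + 0.442(71.7) = 54.51360
T̂_A − T̂_B = -7.17710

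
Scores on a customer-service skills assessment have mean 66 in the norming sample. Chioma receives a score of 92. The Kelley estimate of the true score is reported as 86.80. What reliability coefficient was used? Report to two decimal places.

T̂ = ρX + (1 − ρ)μ  ⇒  T̂ − μ = ρ(X − μ)
ρ = (T̂ − μ)/(X − μ) = (86.80 − 66) / (92 − 66) = 20.80 / 26.0 = 0.8000

0.80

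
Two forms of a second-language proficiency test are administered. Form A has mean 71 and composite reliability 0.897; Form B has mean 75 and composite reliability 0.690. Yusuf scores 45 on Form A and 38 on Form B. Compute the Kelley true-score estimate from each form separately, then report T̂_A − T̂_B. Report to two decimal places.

T̂_A = 0.897(45) + 0.103(71) = 47.6780
T̂_B = 0.690(38) + 0.310(75) = 49.4700
T̂_A − T̂_B = -1.7920

-1.79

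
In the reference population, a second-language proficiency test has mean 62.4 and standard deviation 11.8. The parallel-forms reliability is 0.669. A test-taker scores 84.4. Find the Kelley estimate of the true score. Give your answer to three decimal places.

T̂ = 0.669(84.4) + 0.331(62.4) = 56.4636 + 20.6544 = 77.1180 → 77.118

77.118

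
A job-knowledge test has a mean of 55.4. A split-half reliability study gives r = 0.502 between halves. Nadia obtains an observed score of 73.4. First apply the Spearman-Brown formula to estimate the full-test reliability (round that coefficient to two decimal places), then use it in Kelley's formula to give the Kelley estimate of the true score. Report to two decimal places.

Spearman-Brown: ρ = 2r/(1 + r) = 2(0.502)/(1 + 0.502) = 1.0040/1.502 = 0.6684 → 0.67
T̂ = ρX + (1 − ρ)μ
  = 0.67 × 73.4 + 0.33 × 55.4
  = 49.178 + 18.282
  = 67.460
  ≈ 67.46

67.46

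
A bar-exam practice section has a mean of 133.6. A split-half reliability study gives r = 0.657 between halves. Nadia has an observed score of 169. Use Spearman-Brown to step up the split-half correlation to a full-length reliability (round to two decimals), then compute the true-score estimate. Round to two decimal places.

Spearman-Brown: ρ = 2r/(1 + r) = 2(0.657)/(1 + 0.657) = 1.3140/1.657 = 0.7930 → 0.79
T̂ = 0.79(169) + 0.21(133.6) = 133.51 + 28.056 = 161.566 → 161.57

161.57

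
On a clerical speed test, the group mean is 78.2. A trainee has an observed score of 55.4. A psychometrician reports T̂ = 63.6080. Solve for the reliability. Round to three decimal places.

0.640

T̂ = ρX + (1 − ρ)μ  ⇒  T̂ − μ = ρ(X − μ)
ρ = (T̂ − μ)/(X − μ) = (63.6080 − 78.2) / (55.4 − 78.2) = -14.5920 / -22.8 = 0.64000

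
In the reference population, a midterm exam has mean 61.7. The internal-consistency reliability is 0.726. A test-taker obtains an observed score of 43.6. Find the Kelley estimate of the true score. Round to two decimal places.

T̂ = 0.726(43.6) + 0.274(61.7) = 31.6536 + 16.9058 = 48.559 → 48.56

48.56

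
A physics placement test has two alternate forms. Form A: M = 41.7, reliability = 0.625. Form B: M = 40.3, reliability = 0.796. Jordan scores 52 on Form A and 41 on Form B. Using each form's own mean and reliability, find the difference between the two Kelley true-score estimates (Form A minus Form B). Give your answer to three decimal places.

T̂_A = 0.625(52) + 0.375(41.7) = 48.13750
T̂_B = 0.796(41) + 0.204(40.3) = 40.85720
T̂_A − T̂_B = 7.28030

7.280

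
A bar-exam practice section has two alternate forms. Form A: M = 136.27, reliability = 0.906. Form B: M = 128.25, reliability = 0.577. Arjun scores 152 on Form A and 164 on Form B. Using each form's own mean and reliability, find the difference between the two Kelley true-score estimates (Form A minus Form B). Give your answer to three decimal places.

T̂_A = 0.906(152) + 0.094(136.27) = 150.52138
T̂_B = 0.577(164) + 0.423(128.25) = 148.87775
T̂_A − T̂_B = 1.64363

1.644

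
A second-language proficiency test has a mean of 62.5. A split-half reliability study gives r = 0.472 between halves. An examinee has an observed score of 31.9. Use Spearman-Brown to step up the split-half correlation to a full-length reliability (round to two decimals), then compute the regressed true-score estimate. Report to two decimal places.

Spearman-Brown: ρ = 2r/(1 + r) = 2(0.472)/(1 + 0.472) = 0.9440/1.472 = 0.6413 → 0.64
Regress the observed score toward the mean by the unreliability: T̂ = 0.64·31.9 + 0.36·62.5 = 20.416 + 22.500 = 42.916.

42.92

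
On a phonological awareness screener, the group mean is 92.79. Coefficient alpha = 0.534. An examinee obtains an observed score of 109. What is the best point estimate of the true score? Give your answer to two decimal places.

T̂ = ρX + (1 − ρ)μ
  = 0.534 × 109 + 0.466 × 92.79
  = 58.206 + 43.24014
  = 101.446
  ≈ 101.45

101.45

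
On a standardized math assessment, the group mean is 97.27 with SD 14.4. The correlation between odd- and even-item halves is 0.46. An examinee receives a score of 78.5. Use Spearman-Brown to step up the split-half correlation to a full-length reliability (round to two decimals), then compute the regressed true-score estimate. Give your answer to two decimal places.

85.44

Spearman-Brown: ρ = 2r/(1 + r) = 2(0.46)/(1 + 0.46) = 0.920/1.46 = 0.6301 → 0.63
T̂ = ρX + (1 − ρ)μ
  = 0.63 × 78.5 + 0.37 × 97.27
  = 49.455 + 35.9899
  = 85.445
  ≈ 85.44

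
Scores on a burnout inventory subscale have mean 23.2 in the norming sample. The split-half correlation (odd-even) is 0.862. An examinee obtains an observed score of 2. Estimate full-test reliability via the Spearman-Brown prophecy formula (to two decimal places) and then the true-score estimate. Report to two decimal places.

3.48

Spearman-Brown: ρ = 2r/(1 + r) = 2(0.862)/(1 + 0.862) = 1.7240/1.862 = 0.9259 → 0.93
T̂ = 0.93(2) + 0.07(23.2) = 1.86 + 1.624 = 3.484 → 3.48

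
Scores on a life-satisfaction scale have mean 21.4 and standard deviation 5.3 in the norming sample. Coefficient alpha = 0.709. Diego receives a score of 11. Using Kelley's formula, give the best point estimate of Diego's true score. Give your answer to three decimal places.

14.026

Regress the observed score toward the mean by the unreliability: T̂ = 0.709·11 + 0.291·21.4 = 7.799 + 6.2274 = 14.0264.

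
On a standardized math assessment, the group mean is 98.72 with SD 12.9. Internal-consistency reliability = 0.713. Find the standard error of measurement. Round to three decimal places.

SEM = SD · √(1 − ρ) = 12.9 × √0.287 = 12.9 × 0.5357 = 6.9108

6.911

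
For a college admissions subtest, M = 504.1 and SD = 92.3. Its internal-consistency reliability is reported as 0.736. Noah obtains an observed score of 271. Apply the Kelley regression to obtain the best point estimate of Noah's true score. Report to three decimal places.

332.538

Regress the observed score toward the mean by the unreliability: T̂ = 0.736·271 + 0.264·504.1 = 199.456 + 133.0824 = 332.5384.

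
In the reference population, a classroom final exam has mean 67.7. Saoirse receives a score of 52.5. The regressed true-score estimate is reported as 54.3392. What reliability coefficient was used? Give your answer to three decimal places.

0.879

T̂ = ρX + (1 − ρ)μ  ⇒  T̂ − μ = ρ(X − μ)
ρ = (T̂ − μ)/(X − μ) = (54.3392 − 67.7) / (52.5 − 67.7) = -13.3608 / -15.2 = 0.87900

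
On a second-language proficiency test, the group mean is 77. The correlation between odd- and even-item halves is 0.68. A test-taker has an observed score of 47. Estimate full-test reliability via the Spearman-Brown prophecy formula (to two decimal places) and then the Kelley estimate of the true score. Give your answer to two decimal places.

Spearman-Brown: ρ = 2r/(1 + r) = 2(0.68)/(1 + 0.68) = 1.360/1.68 = 0.8095 → 0.81
T̂ = ρX + (1 − ρ)μ
  = 0.81 × 47 + 0.19 × 77
  = 38.07 + 14.63
  = 52.700
  ≈ 52.70

52.70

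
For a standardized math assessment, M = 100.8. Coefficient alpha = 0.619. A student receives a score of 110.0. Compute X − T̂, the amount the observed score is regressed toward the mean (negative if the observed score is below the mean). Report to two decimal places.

T̂ = ρX + (1 − ρ)μ
  = 0.619 × 110.0 + 0.381 × 100.8
  = 68.0900 + 38.4048
  = 106.4948
  ≈ 106.495
X − T̂ = 110.0 − 106.495 = 3.505 → 3.51

3.51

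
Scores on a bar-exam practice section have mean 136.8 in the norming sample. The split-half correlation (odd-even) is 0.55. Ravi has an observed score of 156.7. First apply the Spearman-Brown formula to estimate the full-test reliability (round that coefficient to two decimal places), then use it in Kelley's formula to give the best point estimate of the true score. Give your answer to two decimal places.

Spearman-Brown: ρ = 2r/(1 + r) = 2(0.55)/(1 + 0.55) = 1.100/1.55 = 0.7097 → 0.71
Kelley's formula gives T̂ = 0.71·156.7 + 0.29·136.8 = 111.257 + 39.672 = 150.929.

150.93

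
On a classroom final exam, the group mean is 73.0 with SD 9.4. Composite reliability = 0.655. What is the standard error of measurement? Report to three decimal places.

SEM = SD · √(1 − ρ) = 9.4 × √0.345 = 9.4 × 0.5874 = 5.5212

5.521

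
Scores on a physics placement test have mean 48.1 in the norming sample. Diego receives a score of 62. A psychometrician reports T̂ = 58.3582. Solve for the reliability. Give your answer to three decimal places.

T̂ = ρX + (1 − ρ)μ  ⇒  T̂ − μ = ρ(X − μ)
ρ = (T̂ − μ)/(X − μ) = (58.3582 − 48.1) / (62 − 48.1) = 10.2582 / 13.9 = 0.73800

0.738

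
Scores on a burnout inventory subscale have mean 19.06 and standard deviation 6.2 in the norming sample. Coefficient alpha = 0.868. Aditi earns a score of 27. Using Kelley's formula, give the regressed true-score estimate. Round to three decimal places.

T̂ = 0.868(27) + 0.132(19.06) = 23.436 + 2.51592 = 25.9519 → 25.952

25.952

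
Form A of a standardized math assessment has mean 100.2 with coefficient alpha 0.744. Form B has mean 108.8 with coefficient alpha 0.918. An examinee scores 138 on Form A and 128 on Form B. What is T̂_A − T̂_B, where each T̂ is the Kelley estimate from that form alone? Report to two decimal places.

1.90

T̂_A = 0.744(138) + 0.256(100.2) = 128.3232
T̂_B = 0.918(128) + 0.082(108.8) = 126.4256
T̂_A − T̂_B = 1.8976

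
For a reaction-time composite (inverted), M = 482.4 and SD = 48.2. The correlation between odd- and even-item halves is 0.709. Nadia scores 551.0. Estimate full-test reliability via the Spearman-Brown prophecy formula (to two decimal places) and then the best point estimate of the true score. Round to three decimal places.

Spearman-Brown: ρ = 2r/(1 + r) = 2(0.709)/(1 + 0.709) = 1.4180/1.709 = 0.8297 → 0.83
T̂ = 0.83(551.0) + 0.17(482.4) = 457.330 + 82.008 = 539.3380 → 539.338

539.338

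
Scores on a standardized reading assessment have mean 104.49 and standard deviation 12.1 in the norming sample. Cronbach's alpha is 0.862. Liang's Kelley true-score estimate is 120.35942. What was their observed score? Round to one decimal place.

122.9

T̂ = ρX + (1 − ρ)μ  ⇒  X = (T̂ − (1 − ρ)μ) / ρ
X = (120.35942 − 0.138 × 104.49) / 0.862 = (120.35942 − 14.41962) / 0.862 = 105.93980 / 0.862 = 122.900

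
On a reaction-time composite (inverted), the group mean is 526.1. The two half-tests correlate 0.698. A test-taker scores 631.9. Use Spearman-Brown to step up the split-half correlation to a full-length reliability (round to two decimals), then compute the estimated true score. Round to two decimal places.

Spearman-Brown: ρ = 2r/(1 + r) = 2(0.698)/(1 + 0.698) = 1.3960/1.698 = 0.8221 → 0.82
T̂ = 0.82(631.9) + 0.18(526.1) = 518.158 + 94.698 = 612.856 → 612.86

612.86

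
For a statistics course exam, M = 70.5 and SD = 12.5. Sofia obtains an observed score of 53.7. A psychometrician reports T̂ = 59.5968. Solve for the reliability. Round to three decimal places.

0.649

T̂ = ρX + (1 − ρ)μ  ⇒  T̂ − μ = ρ(X − μ)
ρ = (T̂ − μ)/(X − μ) = (59.5968 − 70.5) / (53.7 − 70.5) = -10.9032 / -16.8 = 0.64900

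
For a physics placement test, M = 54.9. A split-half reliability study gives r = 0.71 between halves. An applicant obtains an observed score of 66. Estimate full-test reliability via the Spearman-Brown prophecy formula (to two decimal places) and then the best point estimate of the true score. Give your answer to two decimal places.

64.11

Spearman-Brown: ρ = 2r/(1 + r) = 2(0.71)/(1 + 0.71) = 1.420/1.71 = 0.8304 → 0.83
Weight the observed score by reliability and the mean by (1 − reliability): T̂ = 0.83·66 + 0.17·54.9 = 54.78 + 9.333 = 64.113.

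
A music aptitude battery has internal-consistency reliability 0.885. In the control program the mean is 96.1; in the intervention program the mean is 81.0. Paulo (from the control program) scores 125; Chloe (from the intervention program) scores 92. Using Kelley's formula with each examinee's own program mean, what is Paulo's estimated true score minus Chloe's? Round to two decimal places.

T̂_Paulo = 0.885(125) + 0.115(96.1) = 121.6765
T̂_Chloe = 0.885(92) + 0.115(81.0) = 90.7350
Difference = 121.6765 − 90.7350 = 30.9415

30.94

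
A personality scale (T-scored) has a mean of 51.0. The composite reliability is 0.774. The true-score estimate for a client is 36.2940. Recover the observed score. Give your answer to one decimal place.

32.0

T̂ = ρX + (1 − ρ)μ  ⇒  X = (T̂ − (1 − ρ)μ) / ρ
X = (36.2940 − 0.226 × 51.0) / 0.774 = (36.2940 − 11.5260) / 0.774 = 24.7680 / 0.774 = 32.000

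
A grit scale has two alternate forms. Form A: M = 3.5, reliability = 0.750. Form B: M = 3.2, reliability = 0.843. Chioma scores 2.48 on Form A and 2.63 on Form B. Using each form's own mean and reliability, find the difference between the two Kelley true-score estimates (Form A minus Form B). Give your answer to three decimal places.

T̂_A = 0.750(2.48) + 0.250(3.5) = 2.73500
T̂_B = 0.843(2.63) + 0.157(3.2) = 2.71949
T̂_A − T̂_B = 0.01551

0.016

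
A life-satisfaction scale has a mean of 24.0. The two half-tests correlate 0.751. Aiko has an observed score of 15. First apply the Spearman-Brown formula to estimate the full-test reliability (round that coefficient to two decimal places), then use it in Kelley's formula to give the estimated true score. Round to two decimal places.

Spearman-Brown: ρ = 2r/(1 + r) = 2(0.751)/(1 + 0.751) = 1.5020/1.751 = 0.8578 → 0.86
T̂ = ρX + (1 − ρ)μ
  = 0.86 × 15 + 0.14 × 24.0
  = 12.90 + 3.360
  = 16.260
  ≈ 16.26

16.26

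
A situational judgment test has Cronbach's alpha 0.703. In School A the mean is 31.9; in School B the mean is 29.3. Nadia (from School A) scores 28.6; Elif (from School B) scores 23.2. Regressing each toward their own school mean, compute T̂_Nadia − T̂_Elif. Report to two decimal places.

4.57

T̂_Nadia = 0.703(28.6) + 0.297(31.9) = 29.5801
T̂_Elif = 0.703(23.2) + 0.297(29.3) = 25.0117
Difference = 29.5801 − 25.0117 = 4.5684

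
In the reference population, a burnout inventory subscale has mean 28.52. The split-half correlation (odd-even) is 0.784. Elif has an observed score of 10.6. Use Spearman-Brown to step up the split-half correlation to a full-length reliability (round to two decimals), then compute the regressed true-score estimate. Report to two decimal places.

12.75

Spearman-Brown: ρ = 2r/(1 + r) = 2(0.784)/(1 + 0.784) = 1.5680/1.784 = 0.8789 → 0.88
T̂ = ρX + (1 − ρ)μ
  = 0.88 × 10.6 + 0.12 × 28.52
  = 9.328 + 3.4224
  = 12.750
  ≈ 12.75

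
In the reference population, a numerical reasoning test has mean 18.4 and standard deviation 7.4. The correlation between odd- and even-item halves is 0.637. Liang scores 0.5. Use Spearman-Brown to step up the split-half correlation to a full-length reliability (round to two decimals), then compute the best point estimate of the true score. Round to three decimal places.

Spearman-Brown: ρ = 2r/(1 + r) = 2(0.637)/(1 + 0.637) = 1.2740/1.637 = 0.7783 → 0.78
Regress the observed score toward the mean by the unreliability: T̂ = 0.78·0.5 + 0.22·18.4 = 0.390 + 4.048 = 4.4380.

4.438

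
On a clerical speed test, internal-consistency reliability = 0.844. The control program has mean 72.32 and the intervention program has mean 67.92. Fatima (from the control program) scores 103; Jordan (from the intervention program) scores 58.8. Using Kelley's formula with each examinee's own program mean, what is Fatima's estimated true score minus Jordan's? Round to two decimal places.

37.99

T̂_Fatima = 0.844(103) + 0.156(72.32) = 98.2139
T̂_Jordan = 0.844(58.8) + 0.156(67.92) = 60.2227
Difference = 98.2139 − 60.2227 = 37.9912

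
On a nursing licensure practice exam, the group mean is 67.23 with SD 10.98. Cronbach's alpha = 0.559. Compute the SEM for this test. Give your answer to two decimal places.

7.29

SEM = SD · √(1 − ρ) = 10.98 × √0.441 = 10.98 × 0.6641 = 7.292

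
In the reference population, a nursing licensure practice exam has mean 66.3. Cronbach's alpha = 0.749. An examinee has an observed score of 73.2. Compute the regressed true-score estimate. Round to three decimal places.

T̂ = 0.749(73.2) + 0.251(66.3) = 54.8268 + 16.6413 = 71.4681 → 71.468

71.468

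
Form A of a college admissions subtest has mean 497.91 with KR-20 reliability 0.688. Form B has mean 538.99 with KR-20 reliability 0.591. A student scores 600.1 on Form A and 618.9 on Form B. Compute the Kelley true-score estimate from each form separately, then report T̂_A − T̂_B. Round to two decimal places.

-18.00

T̂_A = 0.688(600.1) + 0.312(497.91) = 568.2167
T̂_B = 0.591(618.9) + 0.409(538.99) = 586.2168
T̂_A − T̂_B = -18.0001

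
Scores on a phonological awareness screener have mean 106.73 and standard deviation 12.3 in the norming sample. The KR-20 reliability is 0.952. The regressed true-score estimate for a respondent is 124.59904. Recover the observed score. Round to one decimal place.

T̂ = ρX + (1 − ρ)μ  ⇒  X = (T̂ − (1 − ρ)μ) / ρ
X = (124.59904 − 0.048 × 106.73) / 0.952 = (124.59904 − 5.12304) / 0.952 = 119.47600 / 0.952 = 125.500

125.5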